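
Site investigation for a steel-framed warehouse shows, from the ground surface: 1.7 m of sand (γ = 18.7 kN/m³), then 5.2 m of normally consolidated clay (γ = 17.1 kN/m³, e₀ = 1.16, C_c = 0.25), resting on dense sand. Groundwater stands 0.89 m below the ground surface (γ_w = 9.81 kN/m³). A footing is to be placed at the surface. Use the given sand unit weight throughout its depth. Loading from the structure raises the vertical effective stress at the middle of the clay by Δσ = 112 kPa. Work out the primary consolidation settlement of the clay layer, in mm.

Mid-depth of clay below the ground surface: z = 1.7 + 5.2/2 = 4.3 m.
Total vertical stress at mid-clay: σ_v = 18.7×1.7 + 17.1×2.6 = 76.25 kPa.
Pore pressure: u = 9.81×(4.3 − 0.89) = 33.452 kPa.
Initial effective stress: σ'_0 = σ_v − u = 76.25 − 33.452 = 42.798 kPa.
Final effective stress: σ'_f = σ'_0 + Δσ = 42.798 + 112 = 154.8 kPa.
Normally consolidated clay, so the full stress increment lies on the virgin compression line:
S_c = C_c·H/(1+e₀)·log₁₀(σ'_f/σ'_0) = 0.25×5.2/(1+1.16)×log₁₀(154.8/42.798)
    = 0.60185 × 0.55835 = 0.336 m

S_c ≈ 336 mm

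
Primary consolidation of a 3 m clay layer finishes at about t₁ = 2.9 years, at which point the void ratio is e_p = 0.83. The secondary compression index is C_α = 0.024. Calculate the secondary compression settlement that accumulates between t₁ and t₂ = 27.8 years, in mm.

S_s ≈ 38.6 mm

Secondary compression: S_s = C_α·H/(1+e_p)·log₁₀(t₂/t₁)
S_s = 0.024×3/(1+0.83)×log₁₀(27.8/2.9)
    = 0.03934 × 0.9816 = 0.03862 m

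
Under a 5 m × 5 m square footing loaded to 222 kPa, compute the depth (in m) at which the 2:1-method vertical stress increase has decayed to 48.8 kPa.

z ≈ 5.66 m

2:1 spreading — at depth z the loaded area has grown by z in each plan dimension:
qB²/(B+z)² = Δσ_z ⇒ z = B(√(q/Δσ_z) − 1) = 5×(√(222/48.8) − 1) = 5.664 m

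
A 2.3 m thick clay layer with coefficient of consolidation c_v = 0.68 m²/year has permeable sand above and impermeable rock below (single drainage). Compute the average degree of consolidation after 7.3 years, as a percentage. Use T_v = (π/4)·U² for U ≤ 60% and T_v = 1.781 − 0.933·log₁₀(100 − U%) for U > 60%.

Drainage path length: H_d = H = 2.3 m (single drainage).
T_v = c_v·t/H_d² = 0.68×7.3/2.3² = 0.93837.
T_v = 0.93837 corresponds to the U > 60% branch:
U = 1 − 10^((1.781 − T_v)/0.933)/100 = 0.92

U ≈ 92 %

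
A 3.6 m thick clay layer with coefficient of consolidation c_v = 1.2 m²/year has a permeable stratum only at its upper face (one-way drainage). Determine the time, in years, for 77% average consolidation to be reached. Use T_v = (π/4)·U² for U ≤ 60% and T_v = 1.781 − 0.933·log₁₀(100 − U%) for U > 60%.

t ≈ 5.51 years

Drainage path length: H_d = H = 3.6 m (single drainage).
U > 60%: T_v = 1.781 − 0.933·log₁₀(100 − 77) = 0.51051.
t = T_v·H_d²/c_v = 0.51051×3.6²/1.2 = 5.514 years.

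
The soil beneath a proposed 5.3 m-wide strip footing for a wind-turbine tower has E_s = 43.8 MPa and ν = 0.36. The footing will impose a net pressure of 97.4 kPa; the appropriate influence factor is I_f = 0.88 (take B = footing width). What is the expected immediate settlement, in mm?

S_e ≈ 9.03 mm

Immediate (elastic) settlement: S_e = q·B·(1−ν²)/E_s · I_f.
E_s = 43.8 MPa = 43800 kPa.
S_e = 97.4 × 5.3 × (1 − 0.36²) / 43800 × 0.88
    = 97.4 × 5.3 × 0.8704 / 43800 × 0.88
    = 0.009027 m = 9.027 mm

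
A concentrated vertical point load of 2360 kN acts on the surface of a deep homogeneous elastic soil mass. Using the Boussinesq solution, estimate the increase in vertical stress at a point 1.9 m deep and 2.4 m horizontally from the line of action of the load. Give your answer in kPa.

Boussinesq vertical stress below a point load on an elastic half-space:
Δσ_z = 3P/(2πz²) · [1 + (r/z)²]^(−5/2)
r/z = 2.4/1.9 = 1.2632; [1+(r/z)²]^(−5/2) = 0.092134.
Δσ_z = 3×2360/(2π×1.9²) × 0.092134 = 312.14 × 0.092134 = 28.76 kPa

Δσ_z ≈ 28.8 kPa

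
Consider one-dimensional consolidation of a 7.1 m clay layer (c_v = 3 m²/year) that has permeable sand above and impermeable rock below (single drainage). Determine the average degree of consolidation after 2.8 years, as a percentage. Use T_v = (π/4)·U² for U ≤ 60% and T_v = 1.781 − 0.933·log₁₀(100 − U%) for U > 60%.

U ≈ 46.1 %

Drainage path length: H_d = H = 7.1 m (single drainage).
T_v = c_v·t/H_d² = 3×2.8/7.1² = 0.16663.
T_v = 0.16663 corresponds to the U ≤ 60% branch:
U = √(4T_v/π) = 0.4606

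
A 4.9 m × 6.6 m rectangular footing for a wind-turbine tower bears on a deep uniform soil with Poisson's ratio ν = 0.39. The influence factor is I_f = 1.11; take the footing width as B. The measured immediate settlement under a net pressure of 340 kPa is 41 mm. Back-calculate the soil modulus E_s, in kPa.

E_s ≈ 38200 kPa

S_e = q·B·(1−ν²)/E_s · I_f  ⇒  E_s = q·B·(1−ν²)·I_f / S_e.
E_s = 340 × 4.9 × 0.8479 × 1.11 / 0.041 = 38240 kPa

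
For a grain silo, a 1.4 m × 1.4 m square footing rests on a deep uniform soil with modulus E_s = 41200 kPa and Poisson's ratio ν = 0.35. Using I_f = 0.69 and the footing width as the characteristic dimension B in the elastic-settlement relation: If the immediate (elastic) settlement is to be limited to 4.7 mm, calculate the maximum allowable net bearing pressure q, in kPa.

q ≈ 228 kPa

S_e = q·B·(1−ν²)/E_s · I_f  ⇒  q = S_e·E_s / (B·(1−ν²)·I_f).
q = 0.0047 × 41200 / (1.4 × 0.8775 × 0.69) = 228.4 kPa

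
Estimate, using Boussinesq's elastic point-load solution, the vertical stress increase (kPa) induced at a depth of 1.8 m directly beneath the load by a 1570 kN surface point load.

Boussinesq vertical stress below a point load on an elastic half-space:
Δσ_z = 3P/(2πz²) · [1 + (r/z)²]^(−5/2)
r/z = 0/1.8 = 0; [1+(r/z)²]^(−5/2) = 1.
Δσ_z = 3×1570/(2π×1.8²) × 1 = 231.36 × 1 = 231.4 kPa

Δσ_z ≈ 231 kPa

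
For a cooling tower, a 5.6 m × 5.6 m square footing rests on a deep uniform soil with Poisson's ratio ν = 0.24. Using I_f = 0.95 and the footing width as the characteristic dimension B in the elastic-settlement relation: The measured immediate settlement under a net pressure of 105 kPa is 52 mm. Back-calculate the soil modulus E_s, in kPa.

E_s ≈ 10100 kPa

S_e = q·B·(1−ν²)/E_s · I_f  ⇒  E_s = q·B·(1−ν²)·I_f / S_e.
E_s = 105 × 5.6 × 0.9424 × 0.95 / 0.052 = 10120 kPa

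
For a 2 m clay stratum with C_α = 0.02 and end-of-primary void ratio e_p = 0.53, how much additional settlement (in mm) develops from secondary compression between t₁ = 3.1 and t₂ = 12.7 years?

S_s ≈ 16 mm

Secondary compression: S_s = C_α·H/(1+e_p)·log₁₀(t₂/t₁)
S_s = 0.02×2/(1+0.53)×log₁₀(12.7/3.1)
    = 0.02614 × 0.6124 = 0.01601 m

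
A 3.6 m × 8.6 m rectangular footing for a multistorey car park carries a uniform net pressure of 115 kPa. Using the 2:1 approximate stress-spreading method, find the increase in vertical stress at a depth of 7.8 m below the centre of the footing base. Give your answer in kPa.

Δσ_z ≈ 19 kPa

By the 2:1 method the load spreads at 1 horizontal : 2 vertical, so at depth z the loaded area has grown by z in each plan dimension:
Δσ = qBL/((B+z)(L+z)) = 115×3.6×8.6/((3.6+7.8)(8.6+7.8)) = 19.044 kPa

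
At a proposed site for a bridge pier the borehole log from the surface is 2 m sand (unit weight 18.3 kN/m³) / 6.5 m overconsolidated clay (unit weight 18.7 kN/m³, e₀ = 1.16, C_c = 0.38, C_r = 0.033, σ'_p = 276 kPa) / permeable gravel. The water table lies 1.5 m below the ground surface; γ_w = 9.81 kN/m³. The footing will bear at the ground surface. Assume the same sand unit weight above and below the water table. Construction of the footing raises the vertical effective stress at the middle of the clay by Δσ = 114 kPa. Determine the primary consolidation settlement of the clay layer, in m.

S_c ≈ 0.0456 m

Mid-depth of clay below the ground surface: z = 2 + 6.5/2 = 5.25 m.
Total vertical stress at mid-clay: σ_v = 18.3×2 + 18.7×3.25 = 97.375 kPa.
Pore pressure: u = 9.81×(5.25 − 1.5) = 36.788 kPa.
Initial effective stress: σ'_0 = σ_v − u = 97.375 − 36.788 = 60.587 kPa.
Final effective stress: σ'_f = 60.587 + 114 = 174.59 kPa.
σ'_f = 174.59 ≤ σ'_p = 276 kPa, so the clay remains overconsolidated and only the recompression index applies:
S_c = C_r·H/(1+e₀)·log₁₀(σ'_f/σ'_0) = 0.033×6.5/2.16×log₁₀(174.59/60.587)
    = 0.099307 × 0.45964 = 0.04565 m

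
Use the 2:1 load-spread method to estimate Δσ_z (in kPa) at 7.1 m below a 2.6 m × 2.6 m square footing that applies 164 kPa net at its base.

Δσ_z ≈ 11.8 kPa

By the 2:1 method the load spreads at 1 horizontal : 2 vertical, so at depth z the loaded area has grown by z in each plan dimension:
Δσ = qBL/((B+z)(L+z)) = 164×2.6×2.6/((2.6+7.1)(2.6+7.1)) = 11.783 kPa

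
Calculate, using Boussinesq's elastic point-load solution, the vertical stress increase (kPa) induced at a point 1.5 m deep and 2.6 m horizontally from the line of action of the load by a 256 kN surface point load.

Δσ_z ≈ 1.69 kPa

Boussinesq vertical stress below a point load on an elastic half-space:
Δσ_z = 3P/(2πz²) · [1 + (r/z)²]^(−5/2)
r/z = 2.6/1.5 = 1.7333; [1+(r/z)²]^(−5/2) = 0.031163.
Δσ_z = 3×256/(2π×1.5²) × 0.031163 = 54.325 × 0.031163 = 1.693 kPa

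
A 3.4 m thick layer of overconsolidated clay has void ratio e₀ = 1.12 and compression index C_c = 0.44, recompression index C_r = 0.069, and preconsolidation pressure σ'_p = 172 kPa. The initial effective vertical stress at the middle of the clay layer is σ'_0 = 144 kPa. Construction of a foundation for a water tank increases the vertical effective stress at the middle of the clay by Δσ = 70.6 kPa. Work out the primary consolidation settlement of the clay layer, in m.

Final effective stress: σ'_f = 144 + 70.6 = 214.6 kPa.
σ'_f = 214.6 > σ'_p = 172 kPa, so the stress path crosses the preconsolidation pressure — recompression up to σ'_p, then virgin compression beyond:
S_c = H/(1+e₀)·[C_r·log₁₀(σ'_p/σ'_0) + C_c·log₁₀(σ'_f/σ'_p)]
    = 3.4/2.12 × [0.069×log₁₀(172/144) + 0.44×log₁₀(214.6/172)]
    = 1.6038 × [0.0053245 + 0.042285] = 0.07636 m

S_c ≈ 0.0764 m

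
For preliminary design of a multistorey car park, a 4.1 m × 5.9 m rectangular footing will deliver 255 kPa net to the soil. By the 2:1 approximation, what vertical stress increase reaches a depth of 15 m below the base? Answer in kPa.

By the 2:1 method the load spreads at 1 horizontal : 2 vertical, so at depth z the loaded area has grown by z in each plan dimension:
Δσ = qBL/((B+z)(L+z)) = 255×4.1×5.9/((4.1+15)(5.9+15)) = 15.452 kPa

Δσ_z ≈ 15.5 kPa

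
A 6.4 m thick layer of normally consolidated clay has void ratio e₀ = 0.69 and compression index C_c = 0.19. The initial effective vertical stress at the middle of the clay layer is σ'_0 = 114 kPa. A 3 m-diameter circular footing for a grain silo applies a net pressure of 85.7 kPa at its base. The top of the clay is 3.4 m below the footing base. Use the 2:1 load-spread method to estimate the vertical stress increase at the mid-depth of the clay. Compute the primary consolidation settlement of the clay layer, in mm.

S_c ≈ 22.1 mm

Mid-depth of clay below the footing base: z = 3.4 + 6.4/2 = 6.6 m.
Stress increase at mid-clay by the 2:1 spreading method:
Δσ ≈ qD²/(D+z)² = 85.7×3²/(3+6.6)² = 8.3691 kPa
Final effective stress: σ'_f = σ'_0 + Δσ = 114 + 8.3691 = 122.37 kPa.
Normally consolidated clay, so the full stress increment lies on the virgin compression line:
S_c = C_c·H/(1+e₀)·log₁₀(σ'_f/σ'_0) = 0.19×6.4/(1+0.69)×log₁₀(122.37/114)
    = 0.71953 × 0.03077 = 0.02214 m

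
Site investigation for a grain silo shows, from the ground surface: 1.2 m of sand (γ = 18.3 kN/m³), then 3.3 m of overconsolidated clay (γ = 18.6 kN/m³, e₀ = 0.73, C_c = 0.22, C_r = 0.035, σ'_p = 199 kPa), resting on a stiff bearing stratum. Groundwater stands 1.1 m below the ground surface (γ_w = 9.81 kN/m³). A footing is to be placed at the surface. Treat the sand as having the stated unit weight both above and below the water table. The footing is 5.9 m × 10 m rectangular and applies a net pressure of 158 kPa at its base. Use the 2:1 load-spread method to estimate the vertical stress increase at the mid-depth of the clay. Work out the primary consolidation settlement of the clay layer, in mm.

S_c ≈ 34.9 mm

Mid-depth of clay below the ground surface: z = 1.2 + 3.3/2 = 2.85 m.
Total vertical stress at mid-clay: σ_v = 18.3×1.2 + 18.6×1.65 = 52.65 kPa.
Pore pressure: u = 9.81×(2.85 − 1.1) = 17.168 kPa.
Initial effective stress: σ'_0 = σ_v − u = 52.65 − 17.168 = 35.482 kPa.
Stress increase at mid-clay by the 2:1 spreading method:
Δσ = qBL/((B+z)(L+z)) = 158×5.9×10/((5.9+2.85)(10+2.85)) = 82.908 kPa
Final effective stress: σ'_f = 35.482 + 82.908 = 118.39 kPa.
σ'_f = 118.39 ≤ σ'_p = 199 kPa, so the clay remains overconsolidated and only the recompression index applies:
S_c = C_r·H/(1+e₀)·log₁₀(σ'_f/σ'_0) = 0.035×3.3/1.73×log₁₀(118.39/35.482)
    = 0.066763 × 0.52331 = 0.03494 m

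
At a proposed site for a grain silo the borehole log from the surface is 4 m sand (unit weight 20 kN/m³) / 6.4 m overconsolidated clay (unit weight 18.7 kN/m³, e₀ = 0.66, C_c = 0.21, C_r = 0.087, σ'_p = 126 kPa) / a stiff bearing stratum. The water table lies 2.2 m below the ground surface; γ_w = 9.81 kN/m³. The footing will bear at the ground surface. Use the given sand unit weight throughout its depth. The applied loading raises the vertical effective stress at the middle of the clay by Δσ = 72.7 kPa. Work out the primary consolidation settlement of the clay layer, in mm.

S_c ≈ 139 mm

Mid-depth of clay below the ground surface: z = 4 + 6.4/2 = 7.2 m.
Total vertical stress at mid-clay: σ_v = 20×4 + 18.7×3.2 = 139.84 kPa.
Pore pressure: u = 9.81×(7.2 − 2.2) = 49.05 kPa.
Initial effective stress: σ'_0 = σ_v − u = 139.84 − 49.05 = 90.79 kPa.
Final effective stress: σ'_f = 90.79 + 72.7 = 163.49 kPa.
σ'_f = 163.49 > σ'_p = 126 kPa, so the stress path crosses the preconsolidation pressure — recompression up to σ'_p, then virgin compression beyond:
S_c = H/(1+e₀)·[C_r·log₁₀(σ'_p/σ'_0) + C_c·log₁₀(σ'_f/σ'_p)]
    = 6.4/1.66 × [0.087×log₁₀(126/90.79) + 0.21×log₁₀(163.49/126)]
    = 3.8554 × [0.012383 + 0.023755] = 0.1393 m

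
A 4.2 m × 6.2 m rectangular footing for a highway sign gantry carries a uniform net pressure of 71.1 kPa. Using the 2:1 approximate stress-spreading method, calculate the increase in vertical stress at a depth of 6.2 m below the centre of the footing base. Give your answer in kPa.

By the 2:1 method the load spreads at 1 horizontal : 2 vertical, so at depth z the loaded area has grown by z in each plan dimension:
Δσ = qBL/((B+z)(L+z)) = 71.1×4.2×6.2/((4.2+6.2)(6.2+6.2)) = 14.357 kPa

Δσ_z ≈ 14.4 kPa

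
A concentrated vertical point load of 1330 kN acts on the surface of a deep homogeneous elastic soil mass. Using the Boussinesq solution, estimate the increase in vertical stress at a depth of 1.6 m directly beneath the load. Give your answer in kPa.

Boussinesq vertical stress below a point load on an elastic half-space:
Δσ_z = 3P/(2πz²) · [1 + (r/z)²]^(−5/2)
r/z = 0/1.6 = 0; [1+(r/z)²]^(−5/2) = 1.
Δσ_z = 3×1330/(2π×1.6²) × 1 = 248.06 × 1 = 248.1 kPa

Δσ_z ≈ 248 kPa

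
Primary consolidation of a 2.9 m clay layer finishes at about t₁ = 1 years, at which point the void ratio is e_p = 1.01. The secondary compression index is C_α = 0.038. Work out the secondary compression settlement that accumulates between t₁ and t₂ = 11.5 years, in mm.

Secondary compression: S_s = C_α·H/(1+e_p)·log₁₀(t₂/t₁)
S_s = 0.038×2.9/(1+1.01)×log₁₀(11.5/1)
    = 0.05483 × 1.061 = 0.05815 m

S_s ≈ 58.2 mm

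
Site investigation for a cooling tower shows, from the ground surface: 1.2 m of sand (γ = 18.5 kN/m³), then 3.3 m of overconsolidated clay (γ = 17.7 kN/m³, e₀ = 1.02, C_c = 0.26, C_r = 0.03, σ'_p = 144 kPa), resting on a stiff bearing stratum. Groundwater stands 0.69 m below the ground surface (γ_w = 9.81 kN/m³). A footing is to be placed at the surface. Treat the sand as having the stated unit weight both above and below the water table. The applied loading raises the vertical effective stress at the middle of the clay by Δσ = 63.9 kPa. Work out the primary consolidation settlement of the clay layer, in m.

Mid-depth of clay below the ground surface: z = 1.2 + 3.3/2 = 2.85 m.
Total vertical stress at mid-clay: σ_v = 18.5×1.2 + 17.7×1.65 = 51.405 kPa.
Pore pressure: u = 9.81×(2.85 − 0.69) = 21.19 kPa.
Initial effective stress: σ'_0 = σ_v − u = 51.405 − 21.19 = 30.215 kPa.
Final effective stress: σ'_f = 30.215 + 63.9 = 94.115 kPa.
σ'_f = 94.115 ≤ σ'_p = 144 kPa, so the clay remains overconsolidated and only the recompression index applies:
S_c = C_r·H/(1+e₀)·log₁₀(σ'_f/σ'_0) = 0.03×3.3/2.02×log₁₀(94.115/30.215)
    = 0.049011 × 0.49344 = 0.02418 m

S_c ≈ 0.0242 m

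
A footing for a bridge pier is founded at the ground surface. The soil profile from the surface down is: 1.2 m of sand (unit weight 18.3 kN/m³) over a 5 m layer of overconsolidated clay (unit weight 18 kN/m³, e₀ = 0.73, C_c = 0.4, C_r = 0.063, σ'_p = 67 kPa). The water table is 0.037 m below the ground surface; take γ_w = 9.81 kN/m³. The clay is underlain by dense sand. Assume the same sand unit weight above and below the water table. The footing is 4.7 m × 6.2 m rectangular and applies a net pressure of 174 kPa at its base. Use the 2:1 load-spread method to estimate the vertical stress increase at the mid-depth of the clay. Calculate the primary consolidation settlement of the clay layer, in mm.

Mid-depth of clay below the ground surface: z = 1.2 + 5/2 = 3.7 m.
Total vertical stress at mid-clay: σ_v = 18.3×1.2 + 18×2.5 = 66.96 kPa.
Pore pressure: u = 9.81×(3.7 − 0.037) = 35.934 kPa.
Initial effective stress: σ'_0 = σ_v − u = 66.96 − 35.934 = 31.026 kPa.
Stress increase at mid-clay by the 2:1 spreading method:
Δσ = qBL/((B+z)(L+z)) = 174×4.7×6.2/((4.7+3.7)(6.2+3.7)) = 60.971 kPa
Final effective stress: σ'_f = 31.026 + 60.971 = 91.997 kPa.
σ'_f = 91.997 > σ'_p = 67 kPa, so the stress path crosses the preconsolidation pressure — recompression up to σ'_p, then virgin compression beyond:
S_c = H/(1+e₀)·[C_r·log₁₀(σ'_p/σ'_0) + C_c·log₁₀(σ'_f/σ'_p)]
    = 5/1.73 × [0.063×log₁₀(67/31.026) + 0.4×log₁₀(91.997/67)]
    = 2.8902 × [0.021064 + 0.05508] = 0.2201 m

S_c ≈ 220 mm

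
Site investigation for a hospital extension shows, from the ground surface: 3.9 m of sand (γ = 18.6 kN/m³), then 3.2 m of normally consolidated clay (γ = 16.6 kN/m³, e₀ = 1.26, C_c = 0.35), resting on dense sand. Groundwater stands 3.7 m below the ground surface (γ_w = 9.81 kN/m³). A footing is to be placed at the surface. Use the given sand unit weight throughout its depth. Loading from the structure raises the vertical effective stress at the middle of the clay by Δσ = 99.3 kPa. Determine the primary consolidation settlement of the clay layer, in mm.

Mid-depth of clay below the ground surface: z = 3.9 + 3.2/2 = 5.5 m.
Total vertical stress at mid-clay: σ_v = 18.6×3.9 + 16.6×1.6 = 99.1 kPa.
Pore pressure: u = 9.81×(5.5 − 3.7) = 17.658 kPa.
Initial effective stress: σ'_0 = σ_v − u = 99.1 − 17.658 = 81.442 kPa.
Final effective stress: σ'_f = σ'_0 + Δσ = 81.442 + 99.3 = 180.74 kPa.
Normally consolidated clay, so the full stress increment lies on the virgin compression line:
S_c = C_c·H/(1+e₀)·log₁₀(σ'_f/σ'_0) = 0.35×3.2/(1+1.26)×log₁₀(180.74/81.442)
    = 0.49558 × 0.34621 = 0.1716 m

S_c ≈ 172 mm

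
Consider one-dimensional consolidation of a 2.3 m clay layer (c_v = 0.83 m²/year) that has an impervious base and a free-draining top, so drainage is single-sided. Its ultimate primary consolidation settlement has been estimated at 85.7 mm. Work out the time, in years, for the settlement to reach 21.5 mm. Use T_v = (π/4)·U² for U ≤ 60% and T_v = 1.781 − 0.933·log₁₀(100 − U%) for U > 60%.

Drainage path length: H_d = H = 2.3 m (single drainage).
U = S(t)/S_ult = 21.5/85.7 = 0.2509.
U ≤ 60%: T_v = (π/4)·U² = (π/4)×0.25088² = 0.049432.
t = T_v·H_d²/c_v = 0.049432×2.3²/0.83 = 0.3151 years.

t ≈ 0.315 years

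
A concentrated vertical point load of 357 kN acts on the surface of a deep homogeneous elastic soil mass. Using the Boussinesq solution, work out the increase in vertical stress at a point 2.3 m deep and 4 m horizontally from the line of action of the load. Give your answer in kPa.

Boussinesq vertical stress below a point load on an elastic half-space:
Δσ_z = 3P/(2πz²) · [1 + (r/z)²]^(−5/2)
r/z = 4/2.3 = 1.7391; [1+(r/z)²]^(−5/2) = 0.030775.
Δσ_z = 3×357/(2π×2.3²) × 0.030775 = 32.222 × 0.030775 = 0.9916 kPa

Δσ_z ≈ 0.992 kPa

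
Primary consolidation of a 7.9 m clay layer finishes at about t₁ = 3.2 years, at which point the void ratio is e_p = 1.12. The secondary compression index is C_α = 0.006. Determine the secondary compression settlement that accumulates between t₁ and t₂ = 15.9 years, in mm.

Secondary compression: S_s = C_α·H/(1+e_p)·log₁₀(t₂/t₁)
S_s = 0.006×7.9/(1+1.12)×log₁₀(15.9/3.2)
    = 0.02236 × 0.6962 = 0.01557 m

S_s ≈ 15.6 mm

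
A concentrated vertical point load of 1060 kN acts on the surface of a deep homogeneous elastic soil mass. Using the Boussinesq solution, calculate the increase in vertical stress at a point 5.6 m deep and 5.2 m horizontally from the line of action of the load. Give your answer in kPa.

Boussinesq vertical stress below a point load on an elastic half-space:
Δσ_z = 3P/(2πz²) · [1 + (r/z)²]^(−5/2)
r/z = 5.2/5.6 = 0.92857; [1+(r/z)²]^(−5/2) = 0.2113.
Δσ_z = 3×1060/(2π×5.6²) × 0.2113 = 16.139 × 0.2113 = 3.41 kPa

Δσ_z ≈ 3.41 kPa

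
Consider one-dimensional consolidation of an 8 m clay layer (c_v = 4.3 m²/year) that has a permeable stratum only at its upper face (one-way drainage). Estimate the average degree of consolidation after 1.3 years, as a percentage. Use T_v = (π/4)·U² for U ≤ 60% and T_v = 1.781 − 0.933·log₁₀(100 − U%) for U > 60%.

Drainage path length: H_d = H = 8 m (single drainage).
T_v = c_v·t/H_d² = 4.3×1.3/8² = 0.087344.
T_v = 0.087344 corresponds to the U ≤ 60% branch:
U = √(4T_v/π) = 0.3335

U ≈ 33.3 %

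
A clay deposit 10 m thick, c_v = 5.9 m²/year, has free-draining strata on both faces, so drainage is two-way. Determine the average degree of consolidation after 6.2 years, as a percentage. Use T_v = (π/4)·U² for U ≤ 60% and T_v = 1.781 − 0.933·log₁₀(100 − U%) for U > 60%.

U ≈ 97.8 %

Drainage path length: H_d = H/2 = 5 m (double drainage).
T_v = c_v·t/H_d² = 5.9×6.2/5² = 1.4632.
T_v = 1.4632 corresponds to the U > 60% branch:
U = 1 − 10^((1.781 − T_v)/0.933)/100 = 0.9781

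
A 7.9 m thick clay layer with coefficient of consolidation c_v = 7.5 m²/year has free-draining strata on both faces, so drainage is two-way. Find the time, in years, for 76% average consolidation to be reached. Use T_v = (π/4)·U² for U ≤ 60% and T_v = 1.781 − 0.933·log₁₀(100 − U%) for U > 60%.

t ≈ 1.03 years

Drainage path length: H_d = H/2 = 3.95 m (double drainage).
U > 60%: T_v = 1.781 − 0.933·log₁₀(100 − 76) = 0.49326.
t = T_v·H_d²/c_v = 0.49326×3.95²/7.5 = 1.026 years.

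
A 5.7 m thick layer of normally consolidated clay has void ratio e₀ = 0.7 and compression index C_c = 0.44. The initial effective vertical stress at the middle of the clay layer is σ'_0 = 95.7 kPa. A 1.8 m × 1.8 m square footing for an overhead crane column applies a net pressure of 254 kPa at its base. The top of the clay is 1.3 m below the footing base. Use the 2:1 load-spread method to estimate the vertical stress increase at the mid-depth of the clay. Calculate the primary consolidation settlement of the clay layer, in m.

Mid-depth of clay below the footing base: z = 1.3 + 5.7/2 = 4.15 m.
Stress increase at mid-clay by the 2:1 spreading method:
Δσ = qBL/((B+z)(L+z)) = 254×1.8×1.8/((1.8+4.15)(1.8+4.15)) = 23.246 kPa
Final effective stress: σ'_f = σ'_0 + Δσ = 95.7 + 23.246 = 118.95 kPa.
Normally consolidated clay, so the full stress increment lies on the virgin compression line:
S_c = C_c·H/(1+e₀)·log₁₀(σ'_f/σ'_0) = 0.44×5.7/(1+0.7)×log₁₀(118.95/95.7)
    = 1.4753 × 0.094453 = 0.1393 m

S_c ≈ 0.139 m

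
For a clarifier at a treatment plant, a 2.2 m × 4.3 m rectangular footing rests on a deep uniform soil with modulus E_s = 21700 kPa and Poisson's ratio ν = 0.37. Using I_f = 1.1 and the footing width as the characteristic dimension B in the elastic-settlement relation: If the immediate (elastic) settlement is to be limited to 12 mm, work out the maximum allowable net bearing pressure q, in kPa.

q ≈ 125 kPa

S_e = q·B·(1−ν²)/E_s · I_f  ⇒  q = S_e·E_s / (B·(1−ν²)·I_f).
q = 0.012 × 21700 / (2.2 × 0.8631 × 1.1) = 124.7 kPa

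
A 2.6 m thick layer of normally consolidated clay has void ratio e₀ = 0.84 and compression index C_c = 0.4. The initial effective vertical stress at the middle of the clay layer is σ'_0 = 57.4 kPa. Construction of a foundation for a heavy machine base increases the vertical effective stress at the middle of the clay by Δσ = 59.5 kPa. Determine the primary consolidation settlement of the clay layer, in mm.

S_c ≈ 175 mm

Final effective stress: σ'_f = σ'_0 + Δσ = 57.4 + 59.5 = 116.9 kPa.
Normally consolidated clay, so the full stress increment lies on the virgin compression line:
S_c = C_c·H/(1+e₀)·log₁₀(σ'_f/σ'_0) = 0.4×2.6/(1+0.84)×log₁₀(116.9/57.4)
    = 0.56522 × 0.3089 = 0.1746 m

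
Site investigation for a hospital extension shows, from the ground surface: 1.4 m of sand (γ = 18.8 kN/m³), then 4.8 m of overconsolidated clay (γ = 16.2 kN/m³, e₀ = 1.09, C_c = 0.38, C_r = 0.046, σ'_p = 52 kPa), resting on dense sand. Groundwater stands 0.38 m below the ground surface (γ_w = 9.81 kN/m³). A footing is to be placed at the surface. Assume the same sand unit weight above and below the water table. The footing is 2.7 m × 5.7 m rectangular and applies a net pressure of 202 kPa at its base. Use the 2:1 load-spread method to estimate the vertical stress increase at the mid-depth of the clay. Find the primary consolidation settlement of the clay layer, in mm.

Mid-depth of clay below the ground surface: z = 1.4 + 4.8/2 = 3.8 m.
Total vertical stress at mid-clay: σ_v = 18.8×1.4 + 16.2×2.4 = 65.2 kPa.
Pore pressure: u = 9.81×(3.8 − 0.38) = 33.55 kPa.
Initial effective stress: σ'_0 = σ_v − u = 65.2 − 33.55 = 31.65 kPa.
Stress increase at mid-clay by the 2:1 spreading method:
Δσ = qBL/((B+z)(L+z)) = 202×2.7×5.7/((2.7+3.8)(5.7+3.8)) = 50.345 kPa
Final effective stress: σ'_f = 31.65 + 50.345 = 81.995 kPa.
σ'_f = 81.995 > σ'_p = 52 kPa, so the stress path crosses the preconsolidation pressure — recompression up to σ'_p, then virgin compression beyond:
S_c = H/(1+e₀)·[C_r·log₁₀(σ'_p/σ'_0) + C_c·log₁₀(σ'_f/σ'_p)]
    = 4.8/2.09 × [0.046×log₁₀(52/31.65) + 0.38×log₁₀(81.995/52)]
    = 2.2967 × [0.009919 + 0.075158] = 0.1954 m

S_c ≈ 195 mm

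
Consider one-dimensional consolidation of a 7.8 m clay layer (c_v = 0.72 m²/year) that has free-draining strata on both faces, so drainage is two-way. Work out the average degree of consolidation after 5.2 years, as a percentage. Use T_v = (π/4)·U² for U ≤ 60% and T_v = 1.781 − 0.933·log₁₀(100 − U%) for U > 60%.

U ≈ 56 %

Drainage path length: H_d = H/2 = 3.9 m (double drainage).
T_v = c_v·t/H_d² = 0.72×5.2/3.9² = 0.24615.
T_v = 0.24615 corresponds to the U ≤ 60% branch:
U = √(4T_v/π) = 0.5598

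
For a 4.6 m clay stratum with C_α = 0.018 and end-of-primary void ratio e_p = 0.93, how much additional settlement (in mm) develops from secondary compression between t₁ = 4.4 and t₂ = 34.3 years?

Secondary compression: S_s = C_α·H/(1+e_p)·log₁₀(t₂/t₁)
S_s = 0.018×4.6/(1+0.93)×log₁₀(34.3/4.4)
    = 0.0429 × 0.8918 = 0.03826 m

S_s ≈ 38.3 mm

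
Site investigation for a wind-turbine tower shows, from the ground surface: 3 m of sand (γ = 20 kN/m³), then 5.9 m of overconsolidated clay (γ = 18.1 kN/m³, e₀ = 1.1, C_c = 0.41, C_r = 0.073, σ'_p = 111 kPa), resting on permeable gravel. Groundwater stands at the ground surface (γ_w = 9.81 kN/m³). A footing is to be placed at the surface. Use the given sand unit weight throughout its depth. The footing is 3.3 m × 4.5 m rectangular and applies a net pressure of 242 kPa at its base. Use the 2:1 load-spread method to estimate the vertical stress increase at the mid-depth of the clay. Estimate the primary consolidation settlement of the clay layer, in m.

S_c ≈ 0.046 m

Mid-depth of clay below the ground surface: z = 3 + 5.9/2 = 5.95 m.
Total vertical stress at mid-clay: σ_v = 20×3 + 18.1×2.95 = 113.4 kPa.
Pore pressure: u = 9.81×(5.95 − 0) = 58.37 kPa.
Initial effective stress: σ'_0 = σ_v − u = 113.4 − 58.37 = 55.03 kPa.
Stress increase at mid-clay by the 2:1 spreading method:
Δσ = qBL/((B+z)(L+z)) = 242×3.3×4.5/((3.3+5.95)(4.5+5.95)) = 37.178 kPa
Final effective stress: σ'_f = 55.03 + 37.178 = 92.208 kPa.
σ'_f = 92.208 ≤ σ'_p = 111 kPa, so the clay remains overconsolidated and only the recompression index applies:
S_c = C_r·H/(1+e₀)·log₁₀(σ'_f/σ'_0) = 0.073×5.9/2.1×log₁₀(92.208/55.03)
    = 0.20509 × 0.22417 = 0.04598 m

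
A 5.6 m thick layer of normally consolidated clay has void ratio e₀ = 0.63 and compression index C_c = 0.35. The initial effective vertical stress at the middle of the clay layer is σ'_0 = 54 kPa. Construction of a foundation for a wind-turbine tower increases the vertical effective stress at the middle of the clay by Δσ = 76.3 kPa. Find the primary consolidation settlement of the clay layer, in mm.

Final effective stress: σ'_f = σ'_0 + Δσ = 54 + 76.3 = 130.3 kPa.
Normally consolidated clay, so the full stress increment lies on the virgin compression line:
S_c = C_c·H/(1+e₀)·log₁₀(σ'_f/σ'_0) = 0.35×5.6/(1+0.63)×log₁₀(130.3/54)
    = 1.2025 × 0.38255 = 0.46 m

S_c ≈ 460 mm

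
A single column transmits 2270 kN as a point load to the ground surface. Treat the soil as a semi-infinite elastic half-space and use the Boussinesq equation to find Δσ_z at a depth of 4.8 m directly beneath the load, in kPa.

Boussinesq vertical stress below a point load on an elastic half-space:
Δσ_z = 3P/(2πz²) · [1 + (r/z)²]^(−5/2)
r/z = 0/4.8 = 0; [1+(r/z)²]^(−5/2) = 1.
Δσ_z = 3×2270/(2π×4.8²) × 1 = 47.042 × 1 = 47.04 kPa

Δσ_z ≈ 47 kPa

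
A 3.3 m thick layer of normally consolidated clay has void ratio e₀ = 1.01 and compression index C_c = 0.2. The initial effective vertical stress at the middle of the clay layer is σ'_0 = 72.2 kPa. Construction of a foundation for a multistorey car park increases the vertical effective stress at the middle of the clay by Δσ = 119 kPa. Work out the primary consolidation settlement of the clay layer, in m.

Final effective stress: σ'_f = σ'_0 + Δσ = 72.2 + 119 = 191.2 kPa.
Normally consolidated clay, so the full stress increment lies on the virgin compression line:
S_c = C_c·H/(1+e₀)·log₁₀(σ'_f/σ'_0) = 0.2×3.3/(1+1.01)×log₁₀(191.2/72.2)
    = 0.32836 × 0.42295 = 0.1389 m

S_c ≈ 0.139 m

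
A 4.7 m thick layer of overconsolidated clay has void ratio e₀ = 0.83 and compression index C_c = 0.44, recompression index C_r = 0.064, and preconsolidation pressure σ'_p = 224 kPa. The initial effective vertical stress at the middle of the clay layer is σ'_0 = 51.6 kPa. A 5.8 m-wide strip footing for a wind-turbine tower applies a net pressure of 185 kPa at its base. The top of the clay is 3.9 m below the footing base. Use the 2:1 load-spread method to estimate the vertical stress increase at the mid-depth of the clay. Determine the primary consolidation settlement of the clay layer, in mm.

S_c ≈ 71.6 mm

Mid-depth of clay below the footing base: z = 3.9 + 4.7/2 = 6.25 m.
Stress increase at mid-clay by the 2:1 spreading method:
Δσ = qB/(B+z) = 185×5.8/(5.8+6.25) = 89.046 kPa
Final effective stress: σ'_f = 51.6 + 89.046 = 140.65 kPa.
σ'_f = 140.65 ≤ σ'_p = 224 kPa, so the clay remains overconsolidated and only the recompression index applies:
S_c = C_r·H/(1+e₀)·log₁₀(σ'_f/σ'_0) = 0.064×4.7/1.83×log₁₀(140.65/51.6)
    = 0.16437 × 0.43549 = 0.07158 m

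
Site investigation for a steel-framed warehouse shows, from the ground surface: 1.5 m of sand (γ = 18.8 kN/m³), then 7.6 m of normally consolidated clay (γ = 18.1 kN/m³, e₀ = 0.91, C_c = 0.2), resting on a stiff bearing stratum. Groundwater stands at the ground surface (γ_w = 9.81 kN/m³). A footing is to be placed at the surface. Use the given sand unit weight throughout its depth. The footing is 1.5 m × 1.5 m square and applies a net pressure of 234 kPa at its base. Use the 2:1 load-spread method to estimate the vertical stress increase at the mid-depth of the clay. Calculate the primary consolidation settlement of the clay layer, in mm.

S_c ≈ 78 mm

Mid-depth of clay below the ground surface: z = 1.5 + 7.6/2 = 5.3 m.
Total vertical stress at mid-clay: σ_v = 18.8×1.5 + 18.1×3.8 = 96.98 kPa.
Pore pressure: u = 9.81×(5.3 − 0) = 51.993 kPa.
Initial effective stress: σ'_0 = σ_v − u = 96.98 − 51.993 = 44.987 kPa.
Stress increase at mid-clay by the 2:1 spreading method:
Δσ = qBL/((B+z)(L+z)) = 234×1.5×1.5/((1.5+5.3)(1.5+5.3)) = 11.386 kPa
Final effective stress: σ'_f = σ'_0 + Δσ = 44.987 + 11.386 = 56.373 kPa.
Normally consolidated clay, so the full stress increment lies on the virgin compression line:
S_c = C_c·H/(1+e₀)·log₁₀(σ'_f/σ'_0) = 0.2×7.6/(1+0.91)×log₁₀(56.373/44.987)
    = 0.79581 × 0.097984 = 0.07798 m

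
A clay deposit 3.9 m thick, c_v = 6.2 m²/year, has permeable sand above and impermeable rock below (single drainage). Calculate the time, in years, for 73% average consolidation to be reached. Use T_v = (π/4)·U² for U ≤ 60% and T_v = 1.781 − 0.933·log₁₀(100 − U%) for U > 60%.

t ≈ 1.09 years

Drainage path length: H_d = H = 3.9 m (single drainage).
U > 60%: T_v = 1.781 − 0.933·log₁₀(100 − 73) = 0.44554.
t = T_v·H_d²/c_v = 0.44554×3.9²/6.2 = 1.093 years.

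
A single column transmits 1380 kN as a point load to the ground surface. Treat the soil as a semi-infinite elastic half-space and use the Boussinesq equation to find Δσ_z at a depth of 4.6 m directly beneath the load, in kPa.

Boussinesq vertical stress below a point load on an elastic half-space:
Δσ_z = 3P/(2πz²) · [1 + (r/z)²]^(−5/2)
r/z = 0/4.6 = 0; [1+(r/z)²]^(−5/2) = 1.
Δσ_z = 3×1380/(2π×4.6²) × 1 = 31.139 × 1 = 31.14 kPa

Δσ_z ≈ 31.1 kPa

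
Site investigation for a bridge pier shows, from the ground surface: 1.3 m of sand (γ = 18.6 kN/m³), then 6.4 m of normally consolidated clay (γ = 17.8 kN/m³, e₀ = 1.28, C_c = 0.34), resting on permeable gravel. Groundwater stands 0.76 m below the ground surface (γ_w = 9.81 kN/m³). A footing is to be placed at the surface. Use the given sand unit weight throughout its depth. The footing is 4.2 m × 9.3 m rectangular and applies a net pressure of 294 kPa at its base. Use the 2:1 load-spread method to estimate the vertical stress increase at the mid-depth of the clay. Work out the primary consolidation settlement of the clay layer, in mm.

Mid-depth of clay below the ground surface: z = 1.3 + 6.4/2 = 4.5 m.
Total vertical stress at mid-clay: σ_v = 18.6×1.3 + 17.8×3.2 = 81.14 kPa.
Pore pressure: u = 9.81×(4.5 − 0.76) = 36.689 kPa.
Initial effective stress: σ'_0 = σ_v − u = 81.14 − 36.689 = 44.451 kPa.
Stress increase at mid-clay by the 2:1 spreading method:
Δσ = qBL/((B+z)(L+z)) = 294×4.2×9.3/((4.2+4.5)(9.3+4.5)) = 95.649 kPa
Final effective stress: σ'_f = σ'_0 + Δσ = 44.451 + 95.649 = 140.1 kPa.
Normally consolidated clay, so the full stress increment lies on the virgin compression line:
S_c = C_c·H/(1+e₀)·log₁₀(σ'_f/σ'_0) = 0.34×6.4/(1+1.28)×log₁₀(140.1/44.451)
    = 0.95439 × 0.49856 = 0.4758 m

S_c ≈ 476 mm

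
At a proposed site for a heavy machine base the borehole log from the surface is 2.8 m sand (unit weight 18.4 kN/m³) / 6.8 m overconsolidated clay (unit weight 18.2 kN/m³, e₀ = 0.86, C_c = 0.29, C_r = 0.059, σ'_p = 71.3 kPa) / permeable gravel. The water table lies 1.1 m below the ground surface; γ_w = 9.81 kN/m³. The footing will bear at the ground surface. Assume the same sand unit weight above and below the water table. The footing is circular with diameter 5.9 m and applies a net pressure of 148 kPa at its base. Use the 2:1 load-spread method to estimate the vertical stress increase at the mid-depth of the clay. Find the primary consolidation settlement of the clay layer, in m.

Mid-depth of clay below the ground surface: z = 2.8 + 6.8/2 = 6.2 m.
Total vertical stress at mid-clay: σ_v = 18.4×2.8 + 18.2×3.4 = 113.4 kPa.
Pore pressure: u = 9.81×(6.2 − 1.1) = 50.031 kPa.
Initial effective stress: σ'_0 = σ_v − u = 113.4 − 50.031 = 63.369 kPa.
Stress increase at mid-clay by the 2:1 spreading method:
Δσ ≈ qD²/(D+z)² = 148×5.9²/(5.9+6.2)² = 35.188 kPa
Final effective stress: σ'_f = 63.369 + 35.188 = 98.557 kPa.
σ'_f = 98.557 > σ'_p = 71.3 kPa, so the stress path crosses the preconsolidation pressure — recompression up to σ'_p, then virgin compression beyond:
S_c = H/(1+e₀)·[C_r·log₁₀(σ'_p/σ'_0) + C_c·log₁₀(σ'_f/σ'_p)]
    = 6.8/1.86 × [0.059×log₁₀(71.3/63.369) + 0.29×log₁₀(98.557/71.3)]
    = 3.6559 × [0.0030215 + 0.040773] = 0.1601 m

S_c ≈ 0.16 m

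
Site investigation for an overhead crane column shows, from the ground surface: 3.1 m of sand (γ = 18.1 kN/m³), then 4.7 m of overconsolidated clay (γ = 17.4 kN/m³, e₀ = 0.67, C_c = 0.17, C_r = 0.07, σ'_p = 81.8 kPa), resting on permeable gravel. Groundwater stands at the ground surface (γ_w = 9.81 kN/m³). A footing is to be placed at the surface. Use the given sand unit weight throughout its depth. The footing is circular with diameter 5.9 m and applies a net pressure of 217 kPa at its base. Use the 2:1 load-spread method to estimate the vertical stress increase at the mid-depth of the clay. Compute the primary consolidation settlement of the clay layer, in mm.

S_c ≈ 100 mm

Mid-depth of clay below the ground surface: z = 3.1 + 4.7/2 = 5.45 m.
Total vertical stress at mid-clay: σ_v = 18.1×3.1 + 17.4×2.35 = 97 kPa.
Pore pressure: u = 9.81×(5.45 − 0) = 53.465 kPa.
Initial effective stress: σ'_0 = σ_v − u = 97 − 53.465 = 43.535 kPa.
Stress increase at mid-clay by the 2:1 spreading method:
Δσ ≈ qD²/(D+z)² = 217×5.9²/(5.9+5.45)² = 58.637 kPa
Final effective stress: σ'_f = 43.535 + 58.637 = 102.17 kPa.
σ'_f = 102.17 > σ'_p = 81.8 kPa, so the stress path crosses the preconsolidation pressure — recompression up to σ'_p, then virgin compression beyond:
S_c = H/(1+e₀)·[C_r·log₁₀(σ'_p/σ'_0) + C_c·log₁₀(σ'_f/σ'_p)]
    = 4.7/1.67 × [0.07×log₁₀(81.8/43.535) + 0.17×log₁₀(102.17/81.8)]
    = 2.8144 × [0.019174 + 0.016417] = 0.1002 m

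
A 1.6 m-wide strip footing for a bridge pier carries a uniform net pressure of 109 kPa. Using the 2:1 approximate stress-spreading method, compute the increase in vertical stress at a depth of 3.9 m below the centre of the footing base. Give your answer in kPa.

By the 2:1 method the load spreads at 1 horizontal : 2 vertical, so at depth z the loaded area has grown by z in each plan dimension:
Δσ = qB/(B+z) = 109×1.6/(1.6+3.9) = 31.709 kPa

Δσ_z ≈ 31.7 kPa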